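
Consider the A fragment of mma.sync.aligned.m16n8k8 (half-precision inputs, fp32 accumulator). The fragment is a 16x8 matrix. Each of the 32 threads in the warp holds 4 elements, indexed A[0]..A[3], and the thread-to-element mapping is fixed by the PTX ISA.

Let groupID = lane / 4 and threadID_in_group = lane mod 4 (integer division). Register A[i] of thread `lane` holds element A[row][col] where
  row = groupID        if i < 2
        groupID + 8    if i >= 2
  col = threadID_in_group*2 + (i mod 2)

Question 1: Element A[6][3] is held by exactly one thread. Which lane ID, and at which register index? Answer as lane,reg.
25,1

r=6->g=6,rb=0  c=3->t=1,b0=1
L=6*4+1=25  i=0*2+1=1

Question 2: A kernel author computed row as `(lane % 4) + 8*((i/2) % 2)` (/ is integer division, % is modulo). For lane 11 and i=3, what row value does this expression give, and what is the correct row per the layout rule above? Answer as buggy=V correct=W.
buggy=11 correct=10

`(lane % 4) + 8*((i/2) % 2)`[11,3]→11
lane 11→11/4=2, 11 mod 4=3
i=3  r:2+8→10  c:2·3+1→7
row: 11 vs 10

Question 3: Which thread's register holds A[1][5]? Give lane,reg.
6,1

r=1→G=1,rhi=0  c=5→T=2,p=1
L=1*4+2=6  i=0*2+1=1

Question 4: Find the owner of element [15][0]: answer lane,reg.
28,2

r=15→G=7,rhi=1  c=0→T=0,p=0
L=7*4+0=28  i=1*2+0=2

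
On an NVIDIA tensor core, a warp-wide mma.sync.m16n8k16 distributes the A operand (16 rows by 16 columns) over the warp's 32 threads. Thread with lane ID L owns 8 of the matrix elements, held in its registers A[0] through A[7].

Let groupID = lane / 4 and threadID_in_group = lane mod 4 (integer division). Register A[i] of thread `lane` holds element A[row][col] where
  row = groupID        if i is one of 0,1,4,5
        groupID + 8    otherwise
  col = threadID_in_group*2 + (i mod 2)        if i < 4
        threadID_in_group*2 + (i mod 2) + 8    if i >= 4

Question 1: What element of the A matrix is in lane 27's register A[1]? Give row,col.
lane 27⇒27/4=6, 27 mod 4=3
i=1  r:6+0⇒6  c:2·3+1+0⇒7

6,7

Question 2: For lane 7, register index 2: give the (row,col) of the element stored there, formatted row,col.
lane 7: gid=1 (7/4), tid=3 (7%4)
i=2: r=1+8=9, c=3*2+0+0=6

9,6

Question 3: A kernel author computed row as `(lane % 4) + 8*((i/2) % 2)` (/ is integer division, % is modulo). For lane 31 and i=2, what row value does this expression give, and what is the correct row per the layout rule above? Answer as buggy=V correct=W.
`(lane % 4) + 8*((i/2) % 2)`[31,2]->11
lane 31: gid=7 (31/4), tid=3 (31%4)
i=2: r=7+8=15, c=3*2+0+0=6
row: 11 vs 15

buggy=11 correct=15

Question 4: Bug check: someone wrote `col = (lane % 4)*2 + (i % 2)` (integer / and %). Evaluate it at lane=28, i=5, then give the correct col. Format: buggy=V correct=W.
`(lane % 4)*2 + (i % 2)`[28,5]->1
lane 28: gid=7 (28/4), tid=0 (28%4)
i=5: r=7+0=7, c=0*2+1+8=9
col: 1 vs 9

buggy=1 correct=9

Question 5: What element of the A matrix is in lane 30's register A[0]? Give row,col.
7,4

L=30→G=30>>2=7, T=30&3=2
[0]→row 7+0=7  col 2·2+0+0=4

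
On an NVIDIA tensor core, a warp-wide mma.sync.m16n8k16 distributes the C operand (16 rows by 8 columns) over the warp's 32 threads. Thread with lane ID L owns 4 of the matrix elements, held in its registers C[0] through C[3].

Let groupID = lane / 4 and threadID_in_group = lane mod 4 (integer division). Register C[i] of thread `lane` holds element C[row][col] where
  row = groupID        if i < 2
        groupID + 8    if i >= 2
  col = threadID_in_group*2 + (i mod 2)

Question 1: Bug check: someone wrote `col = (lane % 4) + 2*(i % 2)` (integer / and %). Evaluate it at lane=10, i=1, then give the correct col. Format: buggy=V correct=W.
buggy=4 correct=5

`(lane % 4) + 2*(i % 2)`[10,1]⇒4
lane 10⇒10/4=2, 10 mod 4=2
i=1  r:2+0⇒2  c:2·2+1⇒5
col: 4 vs 5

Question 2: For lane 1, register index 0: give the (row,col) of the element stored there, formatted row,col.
0,2

lane 1=>1/4=0, 1 mod 4=1
i=0  r:0+0=>0  c:2·1+0=>2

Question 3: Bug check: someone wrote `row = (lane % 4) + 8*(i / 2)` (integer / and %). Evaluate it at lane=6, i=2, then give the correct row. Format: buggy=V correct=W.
buggy=10 correct=9

`(lane % 4) + 8*(i / 2)`[6,2]→10
6: G=1,T=2
[2] (1+8,2*2+0) = (9,4)
row: 10 vs 9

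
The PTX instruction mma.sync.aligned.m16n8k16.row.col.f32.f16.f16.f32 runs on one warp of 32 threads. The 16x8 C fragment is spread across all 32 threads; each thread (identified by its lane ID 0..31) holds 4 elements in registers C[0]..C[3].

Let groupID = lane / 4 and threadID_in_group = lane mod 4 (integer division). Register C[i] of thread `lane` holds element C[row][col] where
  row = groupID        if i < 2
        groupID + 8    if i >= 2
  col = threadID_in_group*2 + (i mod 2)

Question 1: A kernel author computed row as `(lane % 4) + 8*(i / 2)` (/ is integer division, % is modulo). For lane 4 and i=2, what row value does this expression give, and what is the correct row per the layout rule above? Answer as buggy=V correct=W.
`(lane % 4) + 8*(i / 2)`[4,2]->8
4: gid=1,tid=0
[2] (1+8,0*2+0) = (9,0)
row: 8 vs 9

buggy=8 correct=9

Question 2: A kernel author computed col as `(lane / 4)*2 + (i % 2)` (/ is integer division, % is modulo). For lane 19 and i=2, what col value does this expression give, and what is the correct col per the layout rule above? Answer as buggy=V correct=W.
buggy=8 correct=6

`(lane / 4)*2 + (i % 2)`[19,2]=>8
19: grp=4,tig=3
[2] (4+8,3*2+0) = (12,6)
col: 8 vs 6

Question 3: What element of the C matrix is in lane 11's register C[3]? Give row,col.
10,7

11: grp=2,tig=3
[3] (2+8,3*2+1) = (10,7)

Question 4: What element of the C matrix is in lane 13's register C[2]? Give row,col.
13: gid=3,tid=1
[2] (3+8,1*2+0) = (11,2)

11,2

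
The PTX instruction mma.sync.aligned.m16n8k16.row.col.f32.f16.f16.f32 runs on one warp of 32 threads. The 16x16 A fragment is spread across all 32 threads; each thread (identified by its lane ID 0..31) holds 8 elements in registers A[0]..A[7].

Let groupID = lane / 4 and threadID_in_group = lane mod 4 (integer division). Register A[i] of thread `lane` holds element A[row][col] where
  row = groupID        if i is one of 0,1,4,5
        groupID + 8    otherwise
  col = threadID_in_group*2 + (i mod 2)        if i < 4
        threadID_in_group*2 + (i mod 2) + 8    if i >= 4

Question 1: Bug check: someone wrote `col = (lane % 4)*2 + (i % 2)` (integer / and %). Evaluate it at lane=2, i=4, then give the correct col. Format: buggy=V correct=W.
`(lane % 4)*2 + (i % 2)`[2,4]=>4
L=2=>grp=2>>2=0, tig=2&3=2
[4]=>row 0+0=0  col 2·2+0+8=12
col: 4 vs 12

buggy=4 correct=12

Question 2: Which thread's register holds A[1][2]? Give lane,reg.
r=1->g=1,rb=0  c=2->cb=0,t=1,b0=0
L=1*4+1=5  i=0*4+0*2+0=0

5,0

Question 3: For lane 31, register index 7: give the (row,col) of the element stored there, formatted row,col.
15,15

lane 31→31/4=7, 31 mod 4=3
i=7  r:7+8→15  c:2·3+1+8→15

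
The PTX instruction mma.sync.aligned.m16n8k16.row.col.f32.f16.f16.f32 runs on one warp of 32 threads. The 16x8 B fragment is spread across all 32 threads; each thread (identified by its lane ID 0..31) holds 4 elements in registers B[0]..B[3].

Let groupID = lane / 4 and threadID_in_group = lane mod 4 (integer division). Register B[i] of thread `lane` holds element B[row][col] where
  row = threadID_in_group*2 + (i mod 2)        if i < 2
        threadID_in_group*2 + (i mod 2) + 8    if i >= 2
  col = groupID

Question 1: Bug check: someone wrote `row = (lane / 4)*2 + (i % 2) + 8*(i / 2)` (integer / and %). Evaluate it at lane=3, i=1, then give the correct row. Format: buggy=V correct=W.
`(lane / 4)*2 + (i % 2) + 8*(i / 2)`[3,1]->1
L=3->g=3>>2=0, t=3&3=3
[1]->row 3·2+1+0=7  col g=0
row: 1 vs 7

buggy=1 correct=7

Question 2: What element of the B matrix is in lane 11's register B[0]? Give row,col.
6,2

lane 11->11/4=2, 11 mod 4=3
i=0  r:2·3+0+0->6  c:2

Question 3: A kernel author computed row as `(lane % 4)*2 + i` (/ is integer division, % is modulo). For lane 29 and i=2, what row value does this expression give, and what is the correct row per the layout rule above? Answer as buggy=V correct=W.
buggy=4 correct=10

`(lane % 4)*2 + i`[29,2]⇒4
lane 29⇒29/4=7, 29 mod 4=1
i=2  r:2·1+0+8⇒10  c:7
row: 4 vs 10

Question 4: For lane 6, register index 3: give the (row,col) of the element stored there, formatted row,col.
13,1

6: grp=1,tig=2
[3] (2*2+1+8,1) = (13,1)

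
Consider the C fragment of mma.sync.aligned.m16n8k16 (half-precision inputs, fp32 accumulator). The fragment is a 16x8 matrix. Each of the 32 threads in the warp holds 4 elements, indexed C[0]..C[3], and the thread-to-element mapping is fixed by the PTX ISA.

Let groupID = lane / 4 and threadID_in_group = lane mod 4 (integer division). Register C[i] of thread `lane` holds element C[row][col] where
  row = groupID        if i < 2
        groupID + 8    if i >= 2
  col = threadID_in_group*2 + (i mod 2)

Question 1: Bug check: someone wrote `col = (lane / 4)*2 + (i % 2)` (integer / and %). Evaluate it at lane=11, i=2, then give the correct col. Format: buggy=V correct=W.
buggy=4 correct=6

`(lane / 4)*2 + (i % 2)`[11,2]->4
L=11->g=11>>2=2, t=11&3=3
[2]->row 2+8=10  col 3·2+0=6
col: 4 vs 6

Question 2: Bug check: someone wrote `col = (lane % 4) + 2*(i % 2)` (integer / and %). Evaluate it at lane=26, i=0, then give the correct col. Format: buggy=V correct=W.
buggy=2 correct=4

`(lane % 4) + 2*(i % 2)`[26,0]→2
L=26→G=26>>2=6, T=26&3=2
[0]→row 6+0=6  col 2·2+0=4
col: 2 vs 4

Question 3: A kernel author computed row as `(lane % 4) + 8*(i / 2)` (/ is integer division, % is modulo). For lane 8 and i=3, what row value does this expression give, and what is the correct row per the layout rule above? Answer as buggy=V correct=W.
`(lane % 4) + 8*(i / 2)`[8,3]->8
lane 8->8/4=2, 8 mod 4=0
i=3  r:2+8->10  c:2·0+1->1
row: 8 vs 10

buggy=8 correct=10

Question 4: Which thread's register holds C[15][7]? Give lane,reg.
r: 15->gid=7,r8=1  c: 7->tid=3,i&1=1
L=7*4+3=31  i=1*2+1=3

31,3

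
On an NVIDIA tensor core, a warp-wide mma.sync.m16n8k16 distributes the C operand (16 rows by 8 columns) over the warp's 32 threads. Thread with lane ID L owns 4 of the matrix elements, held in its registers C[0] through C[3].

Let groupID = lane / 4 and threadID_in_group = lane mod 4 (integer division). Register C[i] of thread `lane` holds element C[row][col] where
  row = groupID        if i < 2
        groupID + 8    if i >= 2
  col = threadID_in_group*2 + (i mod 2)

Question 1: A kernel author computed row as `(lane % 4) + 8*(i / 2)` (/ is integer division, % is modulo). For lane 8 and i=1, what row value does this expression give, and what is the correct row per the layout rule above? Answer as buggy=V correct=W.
buggy=0 correct=2

`(lane % 4) + 8*(i / 2)`[8,1]→0
lane 8: G=2 (8/4), T=0 (8%4)
i=1: r=2+0=2, c=0*2+1=1
row: 0 vs 2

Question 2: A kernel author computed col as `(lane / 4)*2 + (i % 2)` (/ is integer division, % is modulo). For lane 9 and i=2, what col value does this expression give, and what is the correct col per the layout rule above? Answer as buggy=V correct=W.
buggy=4 correct=2

`(lane / 4)*2 + (i % 2)`[9,2]->4
L=9->g=9>>2=2, t=9&3=1
[2]->row 2+8=10  col 1·2+0=2
col: 4 vs 2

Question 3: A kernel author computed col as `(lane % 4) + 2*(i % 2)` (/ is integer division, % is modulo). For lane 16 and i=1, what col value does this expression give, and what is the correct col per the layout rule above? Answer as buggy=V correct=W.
`(lane % 4) + 2*(i % 2)`[16,1]=>2
16: grp=4,tig=0
[1] (4+0,0*2+1) = (4,1)
col: 2 vs 1

buggy=2 correct=1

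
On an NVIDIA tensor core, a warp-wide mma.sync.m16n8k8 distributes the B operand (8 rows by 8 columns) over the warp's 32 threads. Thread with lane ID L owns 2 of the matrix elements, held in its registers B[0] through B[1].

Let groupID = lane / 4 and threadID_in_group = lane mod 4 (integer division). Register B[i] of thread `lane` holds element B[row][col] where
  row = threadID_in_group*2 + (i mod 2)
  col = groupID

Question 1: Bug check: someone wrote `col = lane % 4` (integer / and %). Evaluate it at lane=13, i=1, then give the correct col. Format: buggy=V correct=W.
buggy=1 correct=3

`lane % 4`[13,1]⇒1
lane 13⇒13/4=3, 13 mod 4=1
i=1  r:2·1+1⇒3  c:3
col: 1 vs 3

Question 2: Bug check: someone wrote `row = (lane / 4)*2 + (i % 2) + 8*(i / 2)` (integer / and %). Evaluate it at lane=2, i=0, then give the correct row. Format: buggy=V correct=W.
buggy=0 correct=4

`(lane / 4)*2 + (i % 2) + 8*(i / 2)`[2,0]->0
lane 2->2/4=0, 2 mod 4=2
i=0  r:2·2+0->4  c:0
row: 0 vs 4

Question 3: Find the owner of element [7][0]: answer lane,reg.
c=0⇒gr=0  r=7⇒th=3,odd=1
L=0*4+3=3  i=1=1

3,1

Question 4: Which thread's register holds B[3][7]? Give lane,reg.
29,1

c=7->g=7  r=3->t=1,b0=1
L=7*4+1=29  i=1=1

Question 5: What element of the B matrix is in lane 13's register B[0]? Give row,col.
13: G=3,T=1
[0] (1*2+0,3) = (2,3)

2,3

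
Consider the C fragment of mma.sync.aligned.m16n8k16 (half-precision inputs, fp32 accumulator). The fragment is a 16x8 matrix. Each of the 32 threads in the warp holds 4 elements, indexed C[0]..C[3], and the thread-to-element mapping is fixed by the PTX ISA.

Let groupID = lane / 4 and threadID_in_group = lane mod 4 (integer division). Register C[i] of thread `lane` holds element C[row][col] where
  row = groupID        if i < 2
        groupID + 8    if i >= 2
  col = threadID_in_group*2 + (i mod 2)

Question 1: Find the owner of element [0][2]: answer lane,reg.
1,0

r:0=>grp=0,rB=0  c:2=>tig=1,lo=0
L=0*4+1=1  i=0*2+0=0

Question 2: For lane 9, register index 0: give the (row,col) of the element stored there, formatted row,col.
lane 9->9/4=2, 9 mod 4=1
i=0  r:2+0->2  c:2·1+0->2

2,2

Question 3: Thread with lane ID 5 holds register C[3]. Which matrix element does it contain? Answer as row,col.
9,3

lane 5->5/4=1, 5 mod 4=1
i=3  r:1+8->9  c:2·1+1->3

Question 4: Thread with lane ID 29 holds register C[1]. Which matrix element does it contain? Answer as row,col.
7,3

lane 29⇒29/4=7, 29 mod 4=1
i=1  r:7+0⇒7  c:2·1+1⇒3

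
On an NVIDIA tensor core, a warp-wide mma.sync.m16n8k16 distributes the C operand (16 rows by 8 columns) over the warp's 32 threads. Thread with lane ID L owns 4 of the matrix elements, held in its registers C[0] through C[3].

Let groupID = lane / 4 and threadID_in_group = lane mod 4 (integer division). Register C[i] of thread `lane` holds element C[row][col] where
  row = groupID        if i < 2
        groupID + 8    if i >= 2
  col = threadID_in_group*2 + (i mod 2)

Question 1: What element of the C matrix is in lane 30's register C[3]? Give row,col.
L=30=>grp=30>>2=7, tig=30&3=2
[3]=>row 7+8=15  col 2·2+1=5

15,5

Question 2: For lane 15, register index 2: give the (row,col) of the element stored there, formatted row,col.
11,6

L=15=>grp=15>>2=3, tig=15&3=3
[2]=>row 3+8=11  col 3·2+0=6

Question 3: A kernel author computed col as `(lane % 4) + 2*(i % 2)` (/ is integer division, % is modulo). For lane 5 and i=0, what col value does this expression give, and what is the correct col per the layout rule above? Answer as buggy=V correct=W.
buggy=1 correct=2

`(lane % 4) + 2*(i % 2)`[5,0]=>1
L=5=>grp=5>>2=1, tig=5&3=1
[0]=>row 1+0=1  col 1·2+0=2
col: 1 vs 2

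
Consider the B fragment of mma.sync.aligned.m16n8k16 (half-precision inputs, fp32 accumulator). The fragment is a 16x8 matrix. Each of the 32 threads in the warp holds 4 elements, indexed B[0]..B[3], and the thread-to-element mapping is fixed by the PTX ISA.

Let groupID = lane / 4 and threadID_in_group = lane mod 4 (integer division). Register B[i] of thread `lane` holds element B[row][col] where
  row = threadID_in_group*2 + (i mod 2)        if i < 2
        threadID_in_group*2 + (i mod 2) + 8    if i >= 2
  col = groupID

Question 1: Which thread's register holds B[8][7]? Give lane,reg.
c=7->g=7  r=8->rb=1,t=0,b0=0
L=7*4+0=28  i=1*2+0=2

28,2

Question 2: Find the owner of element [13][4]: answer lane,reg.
c:4=>grp=4  r:13=>rB=1,tig=2,lo=1
L=4*4+2=18  i=1*2+1=3

18,3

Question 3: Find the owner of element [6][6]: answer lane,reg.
c=6->g=6  r=6->rb=0,t=3,b0=0
L=6*4+3=27  i=0*2+0=0

27,0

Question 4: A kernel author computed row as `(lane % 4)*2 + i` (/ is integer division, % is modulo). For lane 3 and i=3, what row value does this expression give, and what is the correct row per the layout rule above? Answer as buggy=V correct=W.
buggy=9 correct=15

`(lane % 4)*2 + i`[3,3]->9
L=3->gid=3>>2=0, tid=3&3=3
[3]->row 3·2+1+8=15  col gid=0
row: 9 vs 15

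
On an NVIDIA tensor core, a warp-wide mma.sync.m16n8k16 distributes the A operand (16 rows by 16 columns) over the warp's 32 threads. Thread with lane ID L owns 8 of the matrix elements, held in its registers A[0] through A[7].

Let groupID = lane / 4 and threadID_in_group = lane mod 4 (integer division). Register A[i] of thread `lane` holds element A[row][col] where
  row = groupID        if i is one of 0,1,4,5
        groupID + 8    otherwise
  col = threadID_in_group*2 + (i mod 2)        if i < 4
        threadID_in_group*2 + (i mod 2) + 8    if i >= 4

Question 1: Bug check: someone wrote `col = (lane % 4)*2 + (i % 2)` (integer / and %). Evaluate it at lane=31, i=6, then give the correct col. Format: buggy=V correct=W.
buggy=6 correct=14

`(lane % 4)*2 + (i % 2)`[31,6]->6
lane 31->31/4=7, 31 mod 4=3
i=6  r:7+8->15  c:2·3+0+8->14
col: 6 vs 14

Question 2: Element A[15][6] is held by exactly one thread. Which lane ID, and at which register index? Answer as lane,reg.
31,2

r=15⇒gr=7,Rb=1  c=6⇒Cb=0,th=3,odd=0
L=7*4+3=31  i=0*4+1*2+0=2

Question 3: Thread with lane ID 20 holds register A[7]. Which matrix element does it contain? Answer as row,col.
13,9

20: grp=5,tig=0
[7] (5+8,0*2+1+8) = (13,9)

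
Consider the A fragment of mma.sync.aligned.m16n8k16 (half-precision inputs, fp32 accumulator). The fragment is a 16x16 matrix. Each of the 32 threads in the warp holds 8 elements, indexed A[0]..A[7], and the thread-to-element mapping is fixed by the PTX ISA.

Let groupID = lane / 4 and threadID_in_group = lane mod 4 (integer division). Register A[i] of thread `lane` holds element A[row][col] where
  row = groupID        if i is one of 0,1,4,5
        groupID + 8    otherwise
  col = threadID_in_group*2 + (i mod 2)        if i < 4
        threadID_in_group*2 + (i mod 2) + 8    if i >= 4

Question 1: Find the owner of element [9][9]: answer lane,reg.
r: 9->gid=1,r8=1  c: 9->c8=1,tid=0,i&1=1
L=1*4+0=4  i=1*4+1*2+1=7

4,7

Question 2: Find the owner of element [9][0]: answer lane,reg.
4,2

r:9=>grp=1,rB=1  c:0=>cB=0,tig=0,lo=0
L=1*4+0=4  i=0*4+1*2+0=2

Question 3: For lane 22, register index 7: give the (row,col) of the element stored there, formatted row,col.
lane 22->22/4=5, 22 mod 4=2
i=7  r:5+8->13  c:2·2+1+8->13

13,13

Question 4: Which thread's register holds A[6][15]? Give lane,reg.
r=6⇒gr=6,Rb=0  c=15⇒Cb=1,th=3,odd=1
L=6*4+3=27  i=1*4+0*2+1=5

27,5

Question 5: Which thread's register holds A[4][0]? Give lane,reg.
16,0

r=4→G=4,rhi=0  c=0→chi=0,T=0,p=0
L=4*4+0=16  i=0*4+0*2+0=0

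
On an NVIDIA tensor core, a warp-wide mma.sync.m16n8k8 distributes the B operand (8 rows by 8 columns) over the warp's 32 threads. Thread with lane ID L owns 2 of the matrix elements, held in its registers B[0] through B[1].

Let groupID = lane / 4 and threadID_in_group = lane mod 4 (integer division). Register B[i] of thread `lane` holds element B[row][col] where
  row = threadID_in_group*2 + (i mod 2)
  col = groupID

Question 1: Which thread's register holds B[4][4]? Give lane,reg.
c:4=>grp=4  r:4=>tig=2,lo=0
L=4*4+2=18  i=0=0

18,0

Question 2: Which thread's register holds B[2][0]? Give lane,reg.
1,0

c=0⇒gr=0  r=2⇒th=1,odd=0
L=0*4+1=1  i=0=0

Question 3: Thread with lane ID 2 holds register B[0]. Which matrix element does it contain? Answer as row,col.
2: grp=0,tig=2
[0] (2*2+0,0) = (4,0)

4,0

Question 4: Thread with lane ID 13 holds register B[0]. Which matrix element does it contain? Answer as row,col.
lane 13: gid=3 (13/4), tid=1 (13%4)
i=0: r=1*2+0=2, c=gid=3

2,3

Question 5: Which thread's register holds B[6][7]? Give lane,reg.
31,0

c=7→G=7  r=6→T=3,p=0
L=7*4+3=31  i=0=0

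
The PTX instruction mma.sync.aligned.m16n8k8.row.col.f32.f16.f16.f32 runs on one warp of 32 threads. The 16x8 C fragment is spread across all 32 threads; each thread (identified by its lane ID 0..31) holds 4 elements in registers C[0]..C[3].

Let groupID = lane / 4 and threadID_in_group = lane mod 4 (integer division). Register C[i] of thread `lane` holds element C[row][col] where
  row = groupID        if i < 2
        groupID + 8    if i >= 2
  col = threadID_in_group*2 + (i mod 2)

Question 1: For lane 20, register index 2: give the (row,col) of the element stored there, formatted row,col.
lane 20: gid=5 (20/4), tid=0 (20%4)
i=2: r=5+8=13, c=0*2+0=0

13,0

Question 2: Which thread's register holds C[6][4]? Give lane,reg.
26,0

r:6=>grp=6,rB=0  c:4=>tig=2,lo=0
L=6*4+2=26  i=0*2+0=0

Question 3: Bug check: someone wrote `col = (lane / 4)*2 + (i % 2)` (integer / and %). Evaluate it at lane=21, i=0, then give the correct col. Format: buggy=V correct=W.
`(lane / 4)*2 + (i % 2)`[21,0]->10
lane 21: g=5 (21/4), t=1 (21%4)
i=0: r=5+0=5, c=1*2+0=2
col: 10 vs 2

buggy=10 correct=2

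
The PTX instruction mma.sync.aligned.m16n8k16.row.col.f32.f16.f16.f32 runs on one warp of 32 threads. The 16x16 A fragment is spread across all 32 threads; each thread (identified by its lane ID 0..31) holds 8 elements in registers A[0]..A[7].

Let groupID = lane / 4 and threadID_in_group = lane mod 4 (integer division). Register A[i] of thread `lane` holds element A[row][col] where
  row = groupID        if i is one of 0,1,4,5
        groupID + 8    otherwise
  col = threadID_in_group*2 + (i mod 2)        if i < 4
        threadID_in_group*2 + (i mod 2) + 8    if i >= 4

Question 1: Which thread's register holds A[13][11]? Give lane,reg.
r=13→G=5,rhi=1  c=11→chi=1,T=1,p=1
L=5*4+1=21  i=1*4+1*2+1=7

21,7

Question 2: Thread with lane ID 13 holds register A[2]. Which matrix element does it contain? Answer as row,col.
11,2

lane 13: g=3 (13/4), t=1 (13%4)
i=2: r=3+8=11, c=1*2+0+0=2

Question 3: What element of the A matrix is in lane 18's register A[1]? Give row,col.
18: gid=4,tid=2
[1] (4+0,2*2+1+0) = (4,5)

4,5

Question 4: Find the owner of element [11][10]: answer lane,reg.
r=11→G=3,rhi=1  c=10→chi=1,T=1,p=0
L=3*4+1=13  i=1*4+1*2+0=6

13,6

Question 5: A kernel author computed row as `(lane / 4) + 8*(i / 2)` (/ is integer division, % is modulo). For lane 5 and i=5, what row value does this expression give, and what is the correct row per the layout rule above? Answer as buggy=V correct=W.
`(lane / 4) + 8*(i / 2)`[5,5]→17
lane 5: G=1 (5/4), T=1 (5%4)
i=5: r=1+0=1, c=1*2+1+8=11
row: 17 vs 1

buggy=17 correct=1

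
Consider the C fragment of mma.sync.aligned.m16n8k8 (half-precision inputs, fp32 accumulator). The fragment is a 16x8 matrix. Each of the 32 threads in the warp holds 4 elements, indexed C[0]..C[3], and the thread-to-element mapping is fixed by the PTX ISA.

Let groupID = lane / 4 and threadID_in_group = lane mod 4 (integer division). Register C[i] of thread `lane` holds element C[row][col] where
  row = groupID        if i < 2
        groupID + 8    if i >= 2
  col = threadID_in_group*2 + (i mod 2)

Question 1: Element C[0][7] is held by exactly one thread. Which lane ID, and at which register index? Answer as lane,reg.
r=0->g=0,rb=0  c=7->t=3,b0=1
L=0*4+3=3  i=0*2+1=1

3,1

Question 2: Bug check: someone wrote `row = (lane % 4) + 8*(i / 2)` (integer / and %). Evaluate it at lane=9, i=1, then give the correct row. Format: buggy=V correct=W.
buggy=1 correct=2

`(lane % 4) + 8*(i / 2)`[9,1]->1
lane 9->9/4=2, 9 mod 4=1
i=1  r:2+0->2  c:2·1+1->3
row: 1 vs 2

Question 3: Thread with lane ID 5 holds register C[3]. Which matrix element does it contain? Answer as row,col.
5: grp=1,tig=1
[3] (1+8,1*2+1) = (9,3)

9,3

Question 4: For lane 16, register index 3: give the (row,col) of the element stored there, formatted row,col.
L=16->gid=16>>2=4, tid=16&3=0
[3]->row 4+8=12  col 0·2+1=1

12,1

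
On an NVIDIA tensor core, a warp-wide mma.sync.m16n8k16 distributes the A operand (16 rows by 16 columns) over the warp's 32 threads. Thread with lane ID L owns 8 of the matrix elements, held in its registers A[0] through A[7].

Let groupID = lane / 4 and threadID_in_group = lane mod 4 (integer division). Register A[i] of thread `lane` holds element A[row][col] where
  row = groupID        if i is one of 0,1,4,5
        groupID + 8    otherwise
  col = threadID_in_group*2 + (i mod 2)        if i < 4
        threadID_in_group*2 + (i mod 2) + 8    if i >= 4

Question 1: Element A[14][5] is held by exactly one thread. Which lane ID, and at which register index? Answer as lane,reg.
26,3

r=14→G=6,rhi=1  c=5→chi=0,T=2,p=1
L=6*4+2=26  i=0*4+1*2+1=3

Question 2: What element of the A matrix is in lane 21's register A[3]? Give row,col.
L=21→G=21>>2=5, T=21&3=1
[3]→row 5+8=13  col 1·2+1+0=3

13,3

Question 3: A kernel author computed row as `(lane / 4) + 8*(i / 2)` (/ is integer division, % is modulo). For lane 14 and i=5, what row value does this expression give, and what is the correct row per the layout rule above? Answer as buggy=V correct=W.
`(lane / 4) + 8*(i / 2)`[14,5]⇒19
lane 14⇒14/4=3, 14 mod 4=2
i=5  r:3+0⇒3  c:2·2+1+8⇒13
row: 19 vs 3

buggy=19 correct=3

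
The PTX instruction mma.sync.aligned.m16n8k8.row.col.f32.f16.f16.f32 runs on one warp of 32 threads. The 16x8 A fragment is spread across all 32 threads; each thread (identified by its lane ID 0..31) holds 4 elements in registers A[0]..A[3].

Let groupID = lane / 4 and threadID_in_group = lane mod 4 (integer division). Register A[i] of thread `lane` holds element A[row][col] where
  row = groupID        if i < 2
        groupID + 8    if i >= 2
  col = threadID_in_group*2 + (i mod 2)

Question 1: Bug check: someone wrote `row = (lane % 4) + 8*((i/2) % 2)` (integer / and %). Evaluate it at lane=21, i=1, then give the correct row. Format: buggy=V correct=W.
buggy=1 correct=5

`(lane % 4) + 8*((i/2) % 2)`[21,1]->1
lane 21: gid=5 (21/4), tid=1 (21%4)
i=1: r=5+0=5, c=1*2+1=3
row: 1 vs 5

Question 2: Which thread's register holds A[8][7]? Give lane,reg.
r:8=>grp=0,rB=1  c:7=>tig=3,lo=1
L=0*4+3=3  i=1*2+1=3

3,3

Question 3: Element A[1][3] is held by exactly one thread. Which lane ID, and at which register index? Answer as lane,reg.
r: 1->gid=1,r8=0  c: 3->tid=1,i&1=1
L=1*4+1=5  i=0*2+1=1

5,1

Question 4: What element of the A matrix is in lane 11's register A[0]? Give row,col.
11: G=2,T=3
[0] (2+0,3*2+0) = (2,6)

2,6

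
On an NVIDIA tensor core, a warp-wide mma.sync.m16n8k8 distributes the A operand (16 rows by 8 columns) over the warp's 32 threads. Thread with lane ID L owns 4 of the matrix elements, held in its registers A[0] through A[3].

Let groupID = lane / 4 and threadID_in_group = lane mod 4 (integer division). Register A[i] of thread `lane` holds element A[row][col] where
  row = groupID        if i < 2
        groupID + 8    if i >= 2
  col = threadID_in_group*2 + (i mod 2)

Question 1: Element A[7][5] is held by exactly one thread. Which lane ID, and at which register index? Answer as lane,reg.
r=7->g=7,rb=0  c=5->t=2,b0=1
L=7*4+2=30  i=0*2+1=1

30,1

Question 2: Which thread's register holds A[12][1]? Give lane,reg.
16,3

r=12->g=4,rb=1  c=1->t=0,b0=1
L=4*4+0=16  i=1*2+1=3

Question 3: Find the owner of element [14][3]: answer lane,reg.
r: 14->gid=6,r8=1  c: 3->tid=1,i&1=1
L=6*4+1=25  i=1*2+1=3

25,3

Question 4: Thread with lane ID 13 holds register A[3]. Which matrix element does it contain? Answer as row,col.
11,3

13: gr=3,th=1
[3] (3+8,1*2+1) = (11,3)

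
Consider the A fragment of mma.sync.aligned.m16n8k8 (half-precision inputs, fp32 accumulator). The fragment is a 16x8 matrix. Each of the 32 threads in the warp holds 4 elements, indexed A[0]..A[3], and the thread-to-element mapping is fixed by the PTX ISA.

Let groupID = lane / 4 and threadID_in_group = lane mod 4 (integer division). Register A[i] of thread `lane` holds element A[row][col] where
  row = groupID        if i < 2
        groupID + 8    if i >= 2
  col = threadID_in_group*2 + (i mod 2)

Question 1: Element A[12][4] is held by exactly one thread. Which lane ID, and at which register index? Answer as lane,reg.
r=12⇒gr=4,Rb=1  c=4⇒th=2,odd=0
L=4*4+2=18  i=1*2+0=2

18,2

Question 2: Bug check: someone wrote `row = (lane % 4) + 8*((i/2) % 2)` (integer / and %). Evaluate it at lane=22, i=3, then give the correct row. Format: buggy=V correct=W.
`(lane % 4) + 8*((i/2) % 2)`[22,3]→10
22: G=5,T=2
[3] (5+8,2*2+1) = (13,5)
row: 10 vs 13

buggy=10 correct=13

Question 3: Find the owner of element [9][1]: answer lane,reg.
4,3

r=9→G=1,rhi=1  c=1→T=0,p=1
L=1*4+0=4  i=1*2+1=3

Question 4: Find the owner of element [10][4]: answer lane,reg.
10,2

r: 10->gid=2,r8=1  c: 4->tid=2,i&1=0
L=2*4+2=10  i=1*2+0=2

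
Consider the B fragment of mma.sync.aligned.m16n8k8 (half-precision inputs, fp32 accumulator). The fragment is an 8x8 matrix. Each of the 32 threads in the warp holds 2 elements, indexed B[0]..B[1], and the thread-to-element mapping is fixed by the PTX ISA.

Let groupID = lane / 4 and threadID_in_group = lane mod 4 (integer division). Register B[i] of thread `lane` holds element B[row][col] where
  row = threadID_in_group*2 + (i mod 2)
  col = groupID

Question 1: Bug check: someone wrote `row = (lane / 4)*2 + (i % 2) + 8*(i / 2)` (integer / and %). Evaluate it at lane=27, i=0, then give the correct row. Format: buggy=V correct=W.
`(lane / 4)*2 + (i % 2) + 8*(i / 2)`[27,0]->12
lane 27->27/4=6, 27 mod 4=3
i=0  r:2·3+0->6  c:6
row: 12 vs 6

buggy=12 correct=6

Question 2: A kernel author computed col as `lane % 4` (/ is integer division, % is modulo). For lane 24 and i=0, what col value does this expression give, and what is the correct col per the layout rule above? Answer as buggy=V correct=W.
`lane % 4`[24,0]→0
24: G=6,T=0
[0] (0*2+0,6) = (0,6)
col: 0 vs 6

buggy=0 correct=6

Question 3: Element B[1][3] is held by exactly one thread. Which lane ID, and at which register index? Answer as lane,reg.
c=3⇒gr=3  r=1⇒th=0,odd=1
L=3*4+0=12  i=1=1

12,1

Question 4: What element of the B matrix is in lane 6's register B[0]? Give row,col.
lane 6: G=1 (6/4), T=2 (6%4)
i=0: r=2*2+0=4, c=G=1

4,1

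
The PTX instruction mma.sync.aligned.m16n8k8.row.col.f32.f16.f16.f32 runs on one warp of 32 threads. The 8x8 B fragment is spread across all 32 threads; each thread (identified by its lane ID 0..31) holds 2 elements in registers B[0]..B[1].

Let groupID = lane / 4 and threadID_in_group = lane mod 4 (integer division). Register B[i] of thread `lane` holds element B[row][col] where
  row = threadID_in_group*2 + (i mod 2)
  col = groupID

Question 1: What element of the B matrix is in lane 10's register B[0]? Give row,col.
L=10→G=10>>2=2, T=10&3=2
[0]→row 2·2+0=4  col G=2

4,2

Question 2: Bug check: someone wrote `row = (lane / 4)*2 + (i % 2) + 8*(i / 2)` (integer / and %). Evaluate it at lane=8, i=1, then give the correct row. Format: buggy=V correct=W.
`(lane / 4)*2 + (i % 2) + 8*(i / 2)`[8,1]->5
lane 8: g=2 (8/4), t=0 (8%4)
i=1: r=0*2+1=1, c=g=2
row: 5 vs 1

buggy=5 correct=1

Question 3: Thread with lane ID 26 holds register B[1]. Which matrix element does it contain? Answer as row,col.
5,6

L=26⇒gr=26>>2=6, th=26&3=2
[1]⇒row 2·2+1=5  col gr=6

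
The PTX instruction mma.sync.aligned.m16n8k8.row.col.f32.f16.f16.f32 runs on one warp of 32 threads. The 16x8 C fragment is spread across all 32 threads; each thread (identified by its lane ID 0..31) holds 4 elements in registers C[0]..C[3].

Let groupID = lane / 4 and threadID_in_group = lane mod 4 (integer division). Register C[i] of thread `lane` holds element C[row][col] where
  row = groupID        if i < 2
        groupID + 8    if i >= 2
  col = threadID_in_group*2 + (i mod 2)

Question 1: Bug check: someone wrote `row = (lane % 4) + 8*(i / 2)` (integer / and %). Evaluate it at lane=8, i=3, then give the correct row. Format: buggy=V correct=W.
buggy=8 correct=10

`(lane % 4) + 8*(i / 2)`[8,3]=>8
lane 8=>8/4=2, 8 mod 4=0
i=3  r:2+8=>10  c:2·0+1=>1
row: 8 vs 10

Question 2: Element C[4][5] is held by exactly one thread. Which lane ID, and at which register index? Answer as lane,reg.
r=4->g=4,rb=0  c=5->t=2,b0=1
L=4*4+2=18  i=0*2+1=1

18,1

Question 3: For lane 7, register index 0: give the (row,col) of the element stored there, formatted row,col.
1,6

lane 7: G=1 (7/4), T=3 (7%4)
i=0: r=1+0=1, c=3*2+0=6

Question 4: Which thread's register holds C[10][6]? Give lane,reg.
r=10⇒gr=2,Rb=1  c=6⇒th=3,odd=0
L=2*4+3=11  i=1*2+0=2

11,2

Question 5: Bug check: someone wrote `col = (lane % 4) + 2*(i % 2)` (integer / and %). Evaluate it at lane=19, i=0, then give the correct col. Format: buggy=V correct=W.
buggy=3 correct=6

`(lane % 4) + 2*(i % 2)`[19,0]→3
lane 19→19/4=4, 19 mod 4=3
i=0  r:4+0→4  c:2·3+0→6
col: 3 vs 6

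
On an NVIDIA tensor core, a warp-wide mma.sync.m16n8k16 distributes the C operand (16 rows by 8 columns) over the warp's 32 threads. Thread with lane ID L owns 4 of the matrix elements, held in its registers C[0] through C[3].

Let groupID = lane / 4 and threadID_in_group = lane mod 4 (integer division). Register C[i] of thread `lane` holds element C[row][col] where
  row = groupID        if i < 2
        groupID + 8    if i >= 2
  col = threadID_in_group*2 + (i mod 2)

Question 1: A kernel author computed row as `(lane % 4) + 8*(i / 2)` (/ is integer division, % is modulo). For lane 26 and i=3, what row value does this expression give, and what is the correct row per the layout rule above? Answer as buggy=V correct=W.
buggy=10 correct=14

`(lane % 4) + 8*(i / 2)`[26,3]=>10
26: grp=6,tig=2
[3] (6+8,2*2+1) = (14,5)
row: 10 vs 14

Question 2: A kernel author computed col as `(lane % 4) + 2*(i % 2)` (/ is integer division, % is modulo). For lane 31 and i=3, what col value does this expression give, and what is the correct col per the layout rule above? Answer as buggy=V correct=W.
buggy=5 correct=7

`(lane % 4) + 2*(i % 2)`[31,3]->5
lane 31: g=7 (31/4), t=3 (31%4)
i=3: r=7+8=15, c=3*2+1=7
col: 5 vs 7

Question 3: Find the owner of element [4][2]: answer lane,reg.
17,0

r:4=>grp=4,rB=0  c:2=>tig=1,lo=0
L=4*4+1=17  i=0*2+0=0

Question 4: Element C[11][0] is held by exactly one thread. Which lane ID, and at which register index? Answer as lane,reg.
r=11→G=3,rhi=1  c=0→T=0,p=0
L=3*4+0=12  i=1*2+0=2

12,2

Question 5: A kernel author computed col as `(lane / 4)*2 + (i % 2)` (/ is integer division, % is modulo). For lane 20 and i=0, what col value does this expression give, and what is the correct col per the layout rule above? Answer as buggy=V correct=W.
`(lane / 4)*2 + (i % 2)`[20,0]→10
lane 20: G=5 (20/4), T=0 (20%4)
i=0: r=5+0=5, c=0*2+0=0
col: 10 vs 0

buggy=10 correct=0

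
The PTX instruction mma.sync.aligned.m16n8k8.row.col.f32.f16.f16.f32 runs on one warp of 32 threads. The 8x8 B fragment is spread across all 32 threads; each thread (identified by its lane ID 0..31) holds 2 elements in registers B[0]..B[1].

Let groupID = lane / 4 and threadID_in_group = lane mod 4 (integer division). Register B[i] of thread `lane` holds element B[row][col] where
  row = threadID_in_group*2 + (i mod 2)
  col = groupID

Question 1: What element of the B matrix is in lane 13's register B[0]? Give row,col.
lane 13->13/4=3, 13 mod 4=1
i=0  r:2·1+0->2  c:3

2,3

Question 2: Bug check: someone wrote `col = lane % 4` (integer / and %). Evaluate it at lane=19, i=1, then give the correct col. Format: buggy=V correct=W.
buggy=3 correct=4

`lane % 4`[19,1]->3
L=19->gid=19>>2=4, tid=19&3=3
[1]->row 3·2+1=7  col gid=4
col: 3 vs 4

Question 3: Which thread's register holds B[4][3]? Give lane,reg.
14,0

c=3->g=3  r=4->t=2,b0=0
L=3*4+2=14  i=0=0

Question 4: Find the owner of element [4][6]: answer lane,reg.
26,0

c=6→G=6  r=4→T=2,p=0
L=6*4+2=26  i=0=0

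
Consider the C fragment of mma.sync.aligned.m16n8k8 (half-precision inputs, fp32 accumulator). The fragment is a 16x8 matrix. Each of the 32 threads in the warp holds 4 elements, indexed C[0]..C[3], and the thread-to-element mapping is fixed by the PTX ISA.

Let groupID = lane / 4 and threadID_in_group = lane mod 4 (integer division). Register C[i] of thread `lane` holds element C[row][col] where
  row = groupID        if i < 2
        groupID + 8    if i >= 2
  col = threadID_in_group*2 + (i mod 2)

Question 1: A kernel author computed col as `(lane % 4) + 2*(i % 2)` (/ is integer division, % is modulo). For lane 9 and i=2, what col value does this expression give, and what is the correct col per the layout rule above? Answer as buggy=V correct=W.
buggy=1 correct=2

`(lane % 4) + 2*(i % 2)`[9,2]->1
L=9->g=9>>2=2, t=9&3=1
[2]->row 2+8=10  col 1·2+0=2
col: 1 vs 2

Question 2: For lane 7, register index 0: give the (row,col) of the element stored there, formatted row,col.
1,6

7: gid=1,tid=3
[0] (1+0,3*2+0) = (1,6)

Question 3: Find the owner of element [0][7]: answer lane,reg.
r=0⇒gr=0,Rb=0  c=7⇒th=3,odd=1
L=0*4+3=3  i=0*2+1=1

3,1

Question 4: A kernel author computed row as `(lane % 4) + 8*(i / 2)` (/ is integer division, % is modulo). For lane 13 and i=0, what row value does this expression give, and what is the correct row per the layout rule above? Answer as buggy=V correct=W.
buggy=1 correct=3

`(lane % 4) + 8*(i / 2)`[13,0]→1
13: G=3,T=1
[0] (3+0,1*2+0) = (3,2)
row: 1 vs 3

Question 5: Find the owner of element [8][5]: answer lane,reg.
r=8->g=0,rb=1  c=5->t=2,b0=1
L=0*4+2=2  i=1*2+1=3

2,3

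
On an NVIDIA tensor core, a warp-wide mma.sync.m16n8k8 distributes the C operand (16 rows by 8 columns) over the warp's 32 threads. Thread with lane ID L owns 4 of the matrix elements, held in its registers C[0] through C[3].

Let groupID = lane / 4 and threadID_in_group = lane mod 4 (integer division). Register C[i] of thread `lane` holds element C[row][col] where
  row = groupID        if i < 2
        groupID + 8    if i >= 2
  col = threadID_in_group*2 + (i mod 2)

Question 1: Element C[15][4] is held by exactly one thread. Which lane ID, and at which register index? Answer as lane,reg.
30,2

r=15⇒gr=7,Rb=1  c=4⇒th=2,odd=0
L=7*4+2=30  i=1*2+0=2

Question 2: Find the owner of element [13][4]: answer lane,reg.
22,2

r: 13->gid=5,r8=1  c: 4->tid=2,i&1=0
L=5*4+2=22  i=1*2+0=2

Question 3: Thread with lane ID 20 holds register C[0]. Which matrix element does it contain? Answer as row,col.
lane 20: gid=5 (20/4), tid=0 (20%4)
i=0: r=5+0=5, c=0*2+0=0

5,0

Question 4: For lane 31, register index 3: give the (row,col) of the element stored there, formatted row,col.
lane 31=>31/4=7, 31 mod 4=3
i=3  r:7+8=>15  c:2·3+1=>7

15,7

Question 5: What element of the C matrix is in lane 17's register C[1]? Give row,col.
4,3

17: gr=4,th=1
[1] (4+0,1*2+1) = (4,3)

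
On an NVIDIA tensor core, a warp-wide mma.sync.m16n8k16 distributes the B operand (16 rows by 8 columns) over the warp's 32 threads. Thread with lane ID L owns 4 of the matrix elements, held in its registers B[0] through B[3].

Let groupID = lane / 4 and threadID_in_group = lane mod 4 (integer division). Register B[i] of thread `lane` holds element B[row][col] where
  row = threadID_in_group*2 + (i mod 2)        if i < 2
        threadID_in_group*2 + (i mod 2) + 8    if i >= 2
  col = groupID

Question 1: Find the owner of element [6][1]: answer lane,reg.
c: 1->gid=1  r: 6->r8=0,tid=3,i&1=0
L=1*4+3=7  i=0*2+0=0

7,0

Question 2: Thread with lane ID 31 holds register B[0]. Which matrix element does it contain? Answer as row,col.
lane 31: gid=7 (31/4), tid=3 (31%4)
i=0: r=3*2+0+0=6, c=gid=7

6,7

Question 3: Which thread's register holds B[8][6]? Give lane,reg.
24,2

c=6⇒gr=6  r=8⇒Rb=1,th=0,odd=0
L=6*4+0=24  i=1*2+0=2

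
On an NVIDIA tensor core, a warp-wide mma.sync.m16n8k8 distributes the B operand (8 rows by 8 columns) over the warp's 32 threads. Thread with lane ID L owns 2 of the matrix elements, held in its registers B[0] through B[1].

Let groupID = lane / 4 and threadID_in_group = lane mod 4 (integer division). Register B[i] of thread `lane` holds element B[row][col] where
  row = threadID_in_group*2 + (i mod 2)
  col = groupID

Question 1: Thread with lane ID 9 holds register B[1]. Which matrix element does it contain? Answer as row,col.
3,2

L=9->gid=9>>2=2, tid=9&3=1
[1]->row 1·2+1=3  col gid=2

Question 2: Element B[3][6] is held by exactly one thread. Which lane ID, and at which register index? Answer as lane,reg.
c: 6->gid=6  r: 3->tid=1,i&1=1
L=6*4+1=25  i=1=1

25,1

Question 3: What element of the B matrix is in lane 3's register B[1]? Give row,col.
lane 3⇒3/4=0, 3 mod 4=3
i=1  r:2·3+1⇒7  c:0

7,0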